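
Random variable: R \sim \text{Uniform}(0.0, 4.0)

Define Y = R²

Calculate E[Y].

Using E[X²] = Var(X) + (E[X])²:
E[R] = 2
Var(R) = (4 - 0)^2/12 = 1.3333333
E[R²] = 1.3333333 + 2² = 1.3333333 + 4 = 5.3333333

5.3333333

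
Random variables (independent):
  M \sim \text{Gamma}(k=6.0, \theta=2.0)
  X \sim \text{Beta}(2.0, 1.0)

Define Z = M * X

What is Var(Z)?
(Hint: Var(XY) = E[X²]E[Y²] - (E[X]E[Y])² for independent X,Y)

Var(XY) = E[X²]E[Y²] - (E[X]E[Y])²
E[M] = 12, Var(M) = 24
E[X] = 0.66666667, Var(X) = 0.055555556
E[M²] = 24 + 12² = 168
E[X²] = 0.055555556 + 0.66666667² = 0.5
Var(Z) = 168*0.5 - (12*0.66666667)²
= 84 - 64 = 20

20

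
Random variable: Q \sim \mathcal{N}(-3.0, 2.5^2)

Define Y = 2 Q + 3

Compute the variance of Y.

For Y = aQ + b: Var(Y) = a² * Var(Q)
Var(Q) = 2.5^2 = 6.25
Var(Y) = 2² * 6.25 = 4 * 6.25 = 25

25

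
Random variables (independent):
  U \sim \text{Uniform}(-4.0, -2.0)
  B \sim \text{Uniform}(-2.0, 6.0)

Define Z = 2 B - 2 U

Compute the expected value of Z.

E[Z] = -2*E[U] + 2*E[B]
E[U] = -3
E[B] = 2
E[Z] = -2*(-3) + 2*2 = 10

10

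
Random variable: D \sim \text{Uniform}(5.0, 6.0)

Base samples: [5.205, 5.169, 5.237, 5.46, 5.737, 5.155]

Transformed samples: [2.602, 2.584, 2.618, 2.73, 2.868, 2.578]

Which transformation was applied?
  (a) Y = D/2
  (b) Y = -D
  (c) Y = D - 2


Checking option (a) Y = D/2:
  D = 5.205 -> Y = 2.602 ✓
  D = 5.169 -> Y = 2.584 ✓
  D = 5.237 -> Y = 2.618 ✓
All samples match this transformation.

(a) D/2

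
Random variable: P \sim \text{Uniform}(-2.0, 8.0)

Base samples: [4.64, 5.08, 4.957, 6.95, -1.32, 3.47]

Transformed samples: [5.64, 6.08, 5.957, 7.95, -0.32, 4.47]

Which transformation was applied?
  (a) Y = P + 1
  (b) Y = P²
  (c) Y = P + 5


Checking option (a) Y = P + 1:
  P = 4.64 -> Y = 5.64 ✓
  P = 5.08 -> Y = 6.08 ✓
  P = 4.957 -> Y = 5.957 ✓
All samples match this transformation.

(a) P + 1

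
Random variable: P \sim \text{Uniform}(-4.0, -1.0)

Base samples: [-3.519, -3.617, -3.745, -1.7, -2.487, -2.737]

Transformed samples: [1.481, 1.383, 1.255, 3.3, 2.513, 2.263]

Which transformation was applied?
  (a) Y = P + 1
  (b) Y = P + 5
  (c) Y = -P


Checking option (b) Y = P + 5:
  P = -3.519 -> Y = 1.481 ✓
  P = -3.617 -> Y = 1.383 ✓
  P = -3.745 -> Y = 1.255 ✓
All samples match this transformation.

(b) P + 5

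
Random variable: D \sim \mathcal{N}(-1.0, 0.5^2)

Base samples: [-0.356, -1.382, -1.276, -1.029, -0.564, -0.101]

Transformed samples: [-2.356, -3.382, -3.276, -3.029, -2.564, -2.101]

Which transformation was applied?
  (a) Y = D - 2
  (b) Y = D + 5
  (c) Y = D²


Checking option (a) Y = D - 2:
  D = -0.356 -> Y = -2.356 ✓
  D = -1.382 -> Y = -3.382 ✓
  D = -1.276 -> Y = -3.276 ✓
All samples match this transformation.

(a) D - 2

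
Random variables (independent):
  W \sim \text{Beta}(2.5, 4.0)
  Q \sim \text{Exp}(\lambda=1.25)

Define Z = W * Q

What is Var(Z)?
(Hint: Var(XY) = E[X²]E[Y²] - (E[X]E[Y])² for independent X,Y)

Var(XY) = E[X²]E[Y²] - (E[X]E[Y])²
E[W] = 0.38461538, Var(W) = 0.031558185
E[Q] = 0.8, Var(Q) = 0.64
E[W²] = 0.031558185 + 0.38461538² = 0.17948718
E[Q²] = 0.64 + 0.8² = 1.28
Var(Z) = 0.17948718*1.28 - (0.38461538*0.8)²
= 0.22974359 - 0.094674556 = 0.13506903

0.13506903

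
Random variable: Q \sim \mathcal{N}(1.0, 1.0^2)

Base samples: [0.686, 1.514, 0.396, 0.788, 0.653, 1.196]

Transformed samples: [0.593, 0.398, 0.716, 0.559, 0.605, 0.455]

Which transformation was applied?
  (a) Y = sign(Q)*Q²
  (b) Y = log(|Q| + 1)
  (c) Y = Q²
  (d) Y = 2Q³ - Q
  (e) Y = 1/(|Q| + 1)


Checking option (e) Y = 1/(|Q| + 1):
  Q = 0.686 -> Y = 0.593 ✓
  Q = 1.514 -> Y = 0.398 ✓
  Q = 0.396 -> Y = 0.716 ✓
All samples match this transformation.

(e) 1/(|Q| + 1)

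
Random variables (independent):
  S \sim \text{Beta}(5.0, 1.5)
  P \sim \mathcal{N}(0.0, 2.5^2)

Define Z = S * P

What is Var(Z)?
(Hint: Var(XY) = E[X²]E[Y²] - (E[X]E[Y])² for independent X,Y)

Var(XY) = E[X²]E[Y²] - (E[X]E[Y])²
E[S] = 0.76923077, Var(S) = 0.023668639
E[P] = 0, Var(P) = 6.25
E[S²] = 0.023668639 + 0.76923077² = 0.61538462
E[P²] = 6.25 + 0² = 6.25
Var(Z) = 0.61538462*6.25 - (0.76923077*0)²
= 3.8461538 - 0 = 3.8461538

3.8461538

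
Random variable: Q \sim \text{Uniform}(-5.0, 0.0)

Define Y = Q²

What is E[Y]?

E[Q²] = Var(Q) + (E[Q])² = 2.0833333 + 6.25 = 8.3333333

8.3333333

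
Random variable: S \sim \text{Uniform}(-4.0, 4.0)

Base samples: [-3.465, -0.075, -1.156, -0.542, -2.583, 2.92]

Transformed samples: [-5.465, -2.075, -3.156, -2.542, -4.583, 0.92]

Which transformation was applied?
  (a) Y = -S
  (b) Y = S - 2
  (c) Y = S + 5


Checking option (b) Y = S - 2:
  S = -3.465 -> Y = -5.465 ✓
  S = -0.075 -> Y = -2.075 ✓
  S = -1.156 -> Y = -3.156 ✓
All samples match this transformation.

(b) S - 2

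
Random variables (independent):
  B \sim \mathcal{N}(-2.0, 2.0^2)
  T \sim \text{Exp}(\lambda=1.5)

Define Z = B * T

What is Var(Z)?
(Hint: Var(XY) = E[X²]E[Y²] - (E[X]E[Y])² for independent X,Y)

Var(XY) = E[X²]E[Y²] - (E[X]E[Y])²
E[B] = -2, Var(B) = 4
E[T] = 0.66666667, Var(T) = 0.44444444
E[B²] = 4 + (-2)² = 8
E[T²] = 0.44444444 + 0.66666667² = 0.88888889
Var(Z) = 8*0.88888889 - (-2*0.66666667)²
= 7.1111111 - 1.7777778 = 5.3333333

5.3333333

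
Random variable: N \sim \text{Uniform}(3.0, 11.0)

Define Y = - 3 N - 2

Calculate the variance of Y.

For Y = aN + b: Var(Y) = a² * Var(N)
Var(N) = (11 - 3)^2/12 = 5.3333333
Var(Y) = (-3)² * 5.3333333 = 9 * 5.3333333 = 48

48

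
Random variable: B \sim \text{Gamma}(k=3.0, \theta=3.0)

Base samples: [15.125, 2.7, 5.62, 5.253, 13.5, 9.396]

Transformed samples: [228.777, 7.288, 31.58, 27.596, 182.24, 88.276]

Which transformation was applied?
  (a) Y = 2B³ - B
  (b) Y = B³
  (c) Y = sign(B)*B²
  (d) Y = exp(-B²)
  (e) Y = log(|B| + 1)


Checking option (c) Y = sign(B)*B²:
  B = 15.125 -> Y = 228.777 ✓
  B = 2.7 -> Y = 7.288 ✓
  B = 5.62 -> Y = 31.58 ✓
All samples match this transformation.

(c) sign(B)*B²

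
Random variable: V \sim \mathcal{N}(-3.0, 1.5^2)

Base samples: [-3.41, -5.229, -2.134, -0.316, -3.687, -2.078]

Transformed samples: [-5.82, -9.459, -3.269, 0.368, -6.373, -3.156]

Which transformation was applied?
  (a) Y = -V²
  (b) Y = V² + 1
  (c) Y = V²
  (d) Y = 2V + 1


Checking option (d) Y = 2V + 1:
  V = -3.41 -> Y = -5.82 ✓
  V = -5.229 -> Y = -9.459 ✓
  V = -2.134 -> Y = -3.269 ✓
All samples match this transformation.

(d) 2V + 1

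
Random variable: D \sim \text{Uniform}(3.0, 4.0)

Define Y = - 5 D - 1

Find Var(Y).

For Y = aD + b: Var(Y) = a² * Var(D)
Var(D) = (4 - 3)^2/12 = 0.083333333
Var(Y) = (-5)² * 0.083333333 = 25 * 0.083333333 = 2.0833333

2.0833333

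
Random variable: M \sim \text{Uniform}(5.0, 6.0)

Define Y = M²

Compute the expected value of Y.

E[M²] = Var(M) + (E[M])² = 0.083333333 + 30.25 = 30.333333

30.333333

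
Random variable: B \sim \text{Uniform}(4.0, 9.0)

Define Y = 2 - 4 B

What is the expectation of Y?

For Y = -4B + 2:
E[Y] = -4 * E[B] + 2
E[B] = (4 + 9)/2 = 6.5
E[Y] = -4 * 6.5 + 2 = -24

-24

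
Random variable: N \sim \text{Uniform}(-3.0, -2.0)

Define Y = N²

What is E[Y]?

Using E[X²] = Var(X) + (E[X])²:
E[N] = -2.5
Var(N) = (-2 + 3)^2/12 = 0.083333333
E[N²] = 0.083333333 + (-2.5)² = 0.083333333 + 6.25 = 6.3333333

6.3333333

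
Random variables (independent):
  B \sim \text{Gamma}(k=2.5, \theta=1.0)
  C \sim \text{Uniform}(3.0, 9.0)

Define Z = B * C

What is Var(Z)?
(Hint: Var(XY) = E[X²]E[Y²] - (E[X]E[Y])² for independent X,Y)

Var(XY) = E[X²]E[Y²] - (E[X]E[Y])²
E[B] = 2.5, Var(B) = 2.5
E[C] = 6, Var(C) = 3
E[B²] = 2.5 + 2.5² = 8.75
E[C²] = 3 + 6² = 39
Var(Z) = 8.75*39 - (2.5*6)²
= 341.25 - 225 = 116.25

116.25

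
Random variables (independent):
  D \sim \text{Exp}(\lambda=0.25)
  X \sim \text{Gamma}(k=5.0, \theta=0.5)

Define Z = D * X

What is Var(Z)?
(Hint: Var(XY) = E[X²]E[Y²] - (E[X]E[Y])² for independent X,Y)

Var(XY) = E[X²]E[Y²] - (E[X]E[Y])²
E[D] = 4, Var(D) = 16
E[X] = 2.5, Var(X) = 1.25
E[D²] = 16 + 4² = 32
E[X²] = 1.25 + 2.5² = 7.5
Var(Z) = 32*7.5 - (4*2.5)²
= 240 - 100 = 140

140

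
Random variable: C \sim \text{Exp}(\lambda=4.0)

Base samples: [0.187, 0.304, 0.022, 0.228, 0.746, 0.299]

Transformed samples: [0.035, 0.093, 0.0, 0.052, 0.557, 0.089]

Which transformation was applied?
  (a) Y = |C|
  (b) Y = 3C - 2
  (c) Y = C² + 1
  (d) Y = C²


Checking option (d) Y = C²:
  C = 0.187 -> Y = 0.035 ✓
  C = 0.304 -> Y = 0.093 ✓
  C = 0.022 -> Y = 0.0 ✓
All samples match this transformation.

(d) C²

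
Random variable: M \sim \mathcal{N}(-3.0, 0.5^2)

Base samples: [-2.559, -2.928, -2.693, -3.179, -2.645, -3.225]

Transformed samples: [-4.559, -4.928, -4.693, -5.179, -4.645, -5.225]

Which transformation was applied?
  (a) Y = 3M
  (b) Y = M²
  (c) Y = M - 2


Checking option (c) Y = M - 2:
  M = -2.559 -> Y = -4.559 ✓
  M = -2.928 -> Y = -4.928 ✓
  M = -2.693 -> Y = -4.693 ✓
All samples match this transformation.

(c) M - 2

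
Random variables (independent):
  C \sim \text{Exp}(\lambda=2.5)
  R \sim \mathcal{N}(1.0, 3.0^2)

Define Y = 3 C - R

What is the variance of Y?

For independent RVs: Var(aX + bY) = a²Var(X) + b²Var(Y)
Var(C) = 0.16
Var(R) = 9
Var(Y) = 3²*0.16 + (-1)²*9
= 9*0.16 + 1*9 = 10.44

10.44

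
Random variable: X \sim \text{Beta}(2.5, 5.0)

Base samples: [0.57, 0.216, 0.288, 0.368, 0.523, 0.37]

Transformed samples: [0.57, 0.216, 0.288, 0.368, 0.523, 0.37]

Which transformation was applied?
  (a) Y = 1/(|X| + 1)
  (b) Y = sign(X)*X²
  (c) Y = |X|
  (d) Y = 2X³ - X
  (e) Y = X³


Checking option (c) Y = |X|:
  X = 0.57 -> Y = 0.57 ✓
  X = 0.216 -> Y = 0.216 ✓
  X = 0.288 -> Y = 0.288 ✓
All samples match this transformation.

(c) |X|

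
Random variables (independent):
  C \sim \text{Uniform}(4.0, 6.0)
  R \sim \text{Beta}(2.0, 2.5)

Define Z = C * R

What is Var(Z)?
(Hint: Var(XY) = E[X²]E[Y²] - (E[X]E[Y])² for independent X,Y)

Var(XY) = E[X²]E[Y²] - (E[X]E[Y])²
E[C] = 5, Var(C) = 0.33333333
E[R] = 0.44444444, Var(R) = 0.044893378
E[C²] = 0.33333333 + 5² = 25.333333
E[R²] = 0.044893378 + 0.44444444² = 0.24242424
Var(Z) = 25.333333*0.24242424 - (5*0.44444444)²
= 6.1414141 - 4.9382716 = 1.2031425

1.2031425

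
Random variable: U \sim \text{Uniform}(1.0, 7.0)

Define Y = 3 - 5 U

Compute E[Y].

For Y = -5U + 3:
E[Y] = -5 * E[U] + 3
E[U] = (1 + 7)/2 = 4
E[Y] = -5 * 4 + 3 = -17

-17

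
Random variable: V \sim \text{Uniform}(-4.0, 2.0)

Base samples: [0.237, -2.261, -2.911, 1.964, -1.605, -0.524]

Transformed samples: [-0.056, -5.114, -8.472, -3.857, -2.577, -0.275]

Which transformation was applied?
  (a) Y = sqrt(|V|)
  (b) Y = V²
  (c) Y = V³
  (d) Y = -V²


Checking option (d) Y = -V²:
  V = 0.237 -> Y = -0.056 ✓
  V = -2.261 -> Y = -5.114 ✓
  V = -2.911 -> Y = -8.472 ✓
All samples match this transformation.

(d) -V²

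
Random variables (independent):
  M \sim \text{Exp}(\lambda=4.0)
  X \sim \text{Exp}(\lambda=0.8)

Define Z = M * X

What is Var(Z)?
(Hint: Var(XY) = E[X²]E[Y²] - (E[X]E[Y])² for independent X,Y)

Var(XY) = E[X²]E[Y²] - (E[X]E[Y])²
E[M] = 0.25, Var(M) = 0.0625
E[X] = 1.25, Var(X) = 1.5625
E[M²] = 0.0625 + 0.25² = 0.125
E[X²] = 1.5625 + 1.25² = 3.125
Var(Z) = 0.125*3.125 - (0.25*1.25)²
= 0.390625 - 0.09765625 = 0.29296875

0.29296875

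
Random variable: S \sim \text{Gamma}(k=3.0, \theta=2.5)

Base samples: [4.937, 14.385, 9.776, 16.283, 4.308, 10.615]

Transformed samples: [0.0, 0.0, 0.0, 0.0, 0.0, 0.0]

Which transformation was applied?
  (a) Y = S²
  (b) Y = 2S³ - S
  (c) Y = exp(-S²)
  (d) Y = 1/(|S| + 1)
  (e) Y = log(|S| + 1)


Checking option (c) Y = exp(-S²):
  S = 4.937 -> Y = 0.0 ✓
  S = 14.385 -> Y = 0.0 ✓
  S = 9.776 -> Y = 0.0 ✓
All samples match this transformation.

(c) exp(-S²)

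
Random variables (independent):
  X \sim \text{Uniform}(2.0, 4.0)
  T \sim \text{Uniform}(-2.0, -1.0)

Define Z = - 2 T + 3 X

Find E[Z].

E[Z] = 3*E[X] - 2*E[T]
E[X] = 3
E[T] = -1.5
E[Z] = 3*3 - 2*(-1.5) = 12

12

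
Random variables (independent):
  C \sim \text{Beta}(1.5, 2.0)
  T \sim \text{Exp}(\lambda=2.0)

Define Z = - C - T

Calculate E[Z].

E[Z] = -1*E[C] - 1*E[T]
E[C] = 0.42857143
E[T] = 0.5
E[Z] = -1*0.42857143 - 1*0.5 = -0.92857143

-0.92857143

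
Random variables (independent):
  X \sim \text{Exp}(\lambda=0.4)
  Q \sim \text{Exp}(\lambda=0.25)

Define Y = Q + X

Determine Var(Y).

For independent RVs: Var(aX + bY) = a²Var(X) + b²Var(Y)
Var(X) = 6.25
Var(Q) = 16
Var(Y) = 1²*6.25 + 1²*16
= 1*6.25 + 1*16 = 22.25

22.25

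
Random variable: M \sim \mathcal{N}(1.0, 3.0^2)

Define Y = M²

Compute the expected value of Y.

Using E[X²] = Var(X) + (E[X])²:
E[M] = 1
Var(M) = 3.0^2 = 9
E[M²] = 9 + 1² = 9 + 1 = 10

10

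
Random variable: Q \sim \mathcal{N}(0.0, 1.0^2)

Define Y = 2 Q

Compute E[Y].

For Y = 2Q:
E[Y] = 2 * E[Q]
E[Q] = 0.0 = 0
E[Y] = 2 * 0 = 0

0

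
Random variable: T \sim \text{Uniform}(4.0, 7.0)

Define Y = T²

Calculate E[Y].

E[T²] = Var(T) + (E[T])² = 0.75 + 30.25 = 31

31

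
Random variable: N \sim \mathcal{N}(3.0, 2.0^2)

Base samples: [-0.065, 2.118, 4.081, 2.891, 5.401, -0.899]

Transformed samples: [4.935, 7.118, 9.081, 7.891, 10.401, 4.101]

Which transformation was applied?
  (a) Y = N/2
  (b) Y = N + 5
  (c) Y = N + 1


Checking option (b) Y = N + 5:
  N = -0.065 -> Y = 4.935 ✓
  N = 2.118 -> Y = 7.118 ✓
  N = 4.081 -> Y = 9.081 ✓
All samples match this transformation.

(b) N + 5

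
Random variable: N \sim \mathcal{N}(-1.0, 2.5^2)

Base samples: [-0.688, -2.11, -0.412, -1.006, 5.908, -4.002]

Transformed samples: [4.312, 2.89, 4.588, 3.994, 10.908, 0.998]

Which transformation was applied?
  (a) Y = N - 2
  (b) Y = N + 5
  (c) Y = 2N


Checking option (b) Y = N + 5:
  N = -0.688 -> Y = 4.312 ✓
  N = -2.11 -> Y = 2.89 ✓
  N = -0.412 -> Y = 4.588 ✓
All samples match this transformation.

(b) N + 5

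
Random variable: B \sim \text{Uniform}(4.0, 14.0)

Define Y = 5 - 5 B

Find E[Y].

For Y = -5B + 5:
E[Y] = -5 * E[B] + 5
E[B] = (4 + 14)/2 = 9
E[Y] = -5 * 9 + 5 = -40

-40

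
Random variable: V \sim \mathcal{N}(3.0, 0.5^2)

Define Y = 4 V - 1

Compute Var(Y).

For Y = aV + b: Var(Y) = a² * Var(V)
Var(V) = 0.5^2 = 0.25
Var(Y) = 4² * 0.25 = 16 * 0.25 = 4

4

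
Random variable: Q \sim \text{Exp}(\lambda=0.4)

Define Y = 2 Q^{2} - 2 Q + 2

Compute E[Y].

E[Y] = 2*E[Q²] - 2*E[Q] + 2
E[Q] = 2.5
E[Q²] = Var(Q) + (E[Q])² = 6.25 + 6.25 = 12.5
E[Y] = 2*12.5 - 2*2.5 + 2 = 22

22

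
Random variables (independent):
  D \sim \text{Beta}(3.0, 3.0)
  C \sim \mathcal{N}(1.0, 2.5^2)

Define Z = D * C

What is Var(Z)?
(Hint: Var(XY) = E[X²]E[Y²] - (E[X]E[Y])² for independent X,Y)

Var(XY) = E[X²]E[Y²] - (E[X]E[Y])²
E[D] = 0.5, Var(D) = 0.035714286
E[C] = 1, Var(C) = 6.25
E[D²] = 0.035714286 + 0.5² = 0.28571429
E[C²] = 6.25 + 1² = 7.25
Var(Z) = 0.28571429*7.25 - (0.5*1)²
= 2.0714286 - 0.25 = 1.8214286

1.8214286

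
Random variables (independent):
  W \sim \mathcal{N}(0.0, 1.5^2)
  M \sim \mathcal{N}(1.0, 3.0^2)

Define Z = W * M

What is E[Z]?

For independent RVs: E[XY] = E[X]*E[Y]
E[W] = 0
E[M] = 1
E[Z] = 0 * 1 = 0

0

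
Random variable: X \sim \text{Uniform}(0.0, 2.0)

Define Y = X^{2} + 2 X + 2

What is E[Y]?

E[Y] = 1*E[X²] + 2*E[X] + 2
E[X] = 1
E[X²] = Var(X) + (E[X])² = 0.33333333 + 1 = 1.3333333
E[Y] = 1*1.3333333 + 2*1 + 2 = 5.3333333

5.3333333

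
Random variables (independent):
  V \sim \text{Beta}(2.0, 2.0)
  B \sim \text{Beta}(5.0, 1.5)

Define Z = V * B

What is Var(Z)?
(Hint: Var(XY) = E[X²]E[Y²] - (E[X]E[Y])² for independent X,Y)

Var(XY) = E[X²]E[Y²] - (E[X]E[Y])²
E[V] = 0.5, Var(V) = 0.05
E[B] = 0.76923077, Var(B) = 0.023668639
E[V²] = 0.05 + 0.5² = 0.3
E[B²] = 0.023668639 + 0.76923077² = 0.61538462
Var(Z) = 0.3*0.61538462 - (0.5*0.76923077)²
= 0.18461538 - 0.14792899 = 0.036686391

0.036686391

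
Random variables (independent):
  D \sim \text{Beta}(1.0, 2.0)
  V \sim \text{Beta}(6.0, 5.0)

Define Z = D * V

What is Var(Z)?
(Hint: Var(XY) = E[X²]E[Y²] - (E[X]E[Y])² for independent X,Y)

Var(XY) = E[X²]E[Y²] - (E[X]E[Y])²
E[D] = 0.33333333, Var(D) = 0.055555556
E[V] = 0.54545455, Var(V) = 0.020661157
E[D²] = 0.055555556 + 0.33333333² = 0.16666667
E[V²] = 0.020661157 + 0.54545455² = 0.31818182
Var(Z) = 0.16666667*0.31818182 - (0.33333333*0.54545455)²
= 0.053030303 - 0.033057851 = 0.019972452

0.019972452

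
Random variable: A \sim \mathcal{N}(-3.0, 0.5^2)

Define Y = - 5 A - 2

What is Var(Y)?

For Y = aA + b: Var(Y) = a² * Var(A)
Var(A) = 0.5^2 = 0.25
Var(Y) = (-5)² * 0.25 = 25 * 0.25 = 6.25

6.25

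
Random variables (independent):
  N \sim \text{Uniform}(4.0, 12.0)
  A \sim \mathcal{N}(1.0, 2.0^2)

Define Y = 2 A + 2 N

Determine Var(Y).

For independent RVs: Var(aX + bY) = a²Var(X) + b²Var(Y)
Var(N) = 5.3333333
Var(A) = 4
Var(Y) = 2²*5.3333333 + 2²*4
= 4*5.3333333 + 4*4 = 37.333333

37.333333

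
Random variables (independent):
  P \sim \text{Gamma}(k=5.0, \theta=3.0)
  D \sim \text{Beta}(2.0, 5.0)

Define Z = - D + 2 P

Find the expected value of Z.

E[Z] = 2*E[P] - 1*E[D]
E[P] = 15
E[D] = 0.28571429
E[Z] = 2*15 - 1*0.28571429 = 29.714286

29.714286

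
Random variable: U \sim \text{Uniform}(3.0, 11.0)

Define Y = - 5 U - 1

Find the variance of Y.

For Y = aU + b: Var(Y) = a² * Var(U)
Var(U) = (11 - 3)^2/12 = 5.3333333
Var(Y) = (-5)² * 5.3333333 = 25 * 5.3333333 = 133.33333

133.33333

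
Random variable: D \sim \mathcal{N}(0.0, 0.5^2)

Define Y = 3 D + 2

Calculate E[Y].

For Y = 3D + 2:
E[Y] = 3 * E[D] + 2
E[D] = 0.0 = 0
E[Y] = 3 * 0 + 2 = 2

2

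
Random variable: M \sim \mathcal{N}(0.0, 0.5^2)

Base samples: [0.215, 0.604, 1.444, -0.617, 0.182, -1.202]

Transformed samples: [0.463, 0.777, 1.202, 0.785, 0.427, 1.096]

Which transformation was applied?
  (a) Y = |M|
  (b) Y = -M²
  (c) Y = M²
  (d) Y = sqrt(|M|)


Checking option (d) Y = sqrt(|M|):
  M = 0.215 -> Y = 0.463 ✓
  M = 0.604 -> Y = 0.777 ✓
  M = 1.444 -> Y = 1.202 ✓
All samples match this transformation.

(d) sqrt(|M|)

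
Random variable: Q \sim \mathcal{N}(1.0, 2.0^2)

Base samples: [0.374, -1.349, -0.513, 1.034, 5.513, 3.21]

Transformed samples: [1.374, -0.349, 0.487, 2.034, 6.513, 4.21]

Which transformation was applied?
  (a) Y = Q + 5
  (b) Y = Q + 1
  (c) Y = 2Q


Checking option (b) Y = Q + 1:
  Q = 0.374 -> Y = 1.374 ✓
  Q = -1.349 -> Y = -0.349 ✓
  Q = -0.513 -> Y = 0.487 ✓
All samples match this transformation.

(b) Q + 1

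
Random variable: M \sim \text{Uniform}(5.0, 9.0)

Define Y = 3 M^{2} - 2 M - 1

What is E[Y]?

E[Y] = 3*E[M²] - 2*E[M] - 1
E[M] = 7
E[M²] = Var(M) + (E[M])² = 1.3333333 + 49 = 50.333333
E[Y] = 3*50.333333 - 2*7 - 1 = 136

136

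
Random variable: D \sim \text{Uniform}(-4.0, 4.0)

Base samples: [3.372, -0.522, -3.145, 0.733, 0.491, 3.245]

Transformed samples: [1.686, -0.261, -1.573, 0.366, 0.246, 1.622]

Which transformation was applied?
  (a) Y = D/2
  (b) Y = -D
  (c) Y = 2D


Checking option (a) Y = D/2:
  D = 3.372 -> Y = 1.686 ✓
  D = -0.522 -> Y = -0.261 ✓
  D = -3.145 -> Y = -1.573 ✓
All samples match this transformation.

(a) D/2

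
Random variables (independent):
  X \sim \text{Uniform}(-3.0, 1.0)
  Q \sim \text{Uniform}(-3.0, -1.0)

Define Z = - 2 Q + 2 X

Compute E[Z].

E[Z] = 2*E[X] - 2*E[Q]
E[X] = -1
E[Q] = -2
E[Z] = 2*(-1) - 2*(-2) = 2

2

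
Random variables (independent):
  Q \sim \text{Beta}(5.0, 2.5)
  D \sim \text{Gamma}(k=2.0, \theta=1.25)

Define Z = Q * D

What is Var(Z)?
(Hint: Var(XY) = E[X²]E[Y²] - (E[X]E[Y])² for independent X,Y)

Var(XY) = E[X²]E[Y²] - (E[X]E[Y])²
E[Q] = 0.66666667, Var(Q) = 0.026143791
E[D] = 2.5, Var(D) = 3.125
E[Q²] = 0.026143791 + 0.66666667² = 0.47058824
E[D²] = 3.125 + 2.5² = 9.375
Var(Z) = 0.47058824*9.375 - (0.66666667*2.5)²
= 4.4117647 - 2.7777778 = 1.6339869

1.6339869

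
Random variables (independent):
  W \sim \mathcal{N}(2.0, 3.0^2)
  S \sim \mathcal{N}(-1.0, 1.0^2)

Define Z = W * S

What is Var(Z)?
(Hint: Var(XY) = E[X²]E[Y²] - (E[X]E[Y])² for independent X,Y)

Var(XY) = E[X²]E[Y²] - (E[X]E[Y])²
E[W] = 2, Var(W) = 9
E[S] = -1, Var(S) = 1
E[W²] = 9 + 2² = 13
E[S²] = 1 + (-1)² = 2
Var(Z) = 13*2 - (2*(-1))²
= 26 - 4 = 22

22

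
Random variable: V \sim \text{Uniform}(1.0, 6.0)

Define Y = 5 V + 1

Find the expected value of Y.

For Y = 5V + 1:
E[Y] = 5 * E[V] + 1
E[V] = (1 + 6)/2 = 3.5
E[Y] = 5 * 3.5 + 1 = 18.5

18.5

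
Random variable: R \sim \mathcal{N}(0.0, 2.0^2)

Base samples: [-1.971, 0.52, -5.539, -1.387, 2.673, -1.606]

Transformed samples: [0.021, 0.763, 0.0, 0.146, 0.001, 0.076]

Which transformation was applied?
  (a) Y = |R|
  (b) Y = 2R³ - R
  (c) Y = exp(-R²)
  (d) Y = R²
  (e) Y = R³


Checking option (c) Y = exp(-R²):
  R = -1.971 -> Y = 0.021 ✓
  R = 0.52 -> Y = 0.763 ✓
  R = -5.539 -> Y = 0.0 ✓
All samples match this transformation.

(c) exp(-R²)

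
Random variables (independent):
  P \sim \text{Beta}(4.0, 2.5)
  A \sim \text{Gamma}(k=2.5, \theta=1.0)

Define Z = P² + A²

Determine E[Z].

E[Z] = E[P²] + E[A²]
E[P²] = Var(P) + E[P]² = 0.031558185 + 0.37869822 = 0.41025641
E[A²] = Var(A) + E[A]² = 2.5 + 6.25 = 8.75
E[Z] = 0.41025641 + 8.75 = 9.1602564

9.1602564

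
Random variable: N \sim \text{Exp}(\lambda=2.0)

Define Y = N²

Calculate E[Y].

E[N²] = Var(N) + (E[N])² = 0.25 + 0.25 = 0.5

0.5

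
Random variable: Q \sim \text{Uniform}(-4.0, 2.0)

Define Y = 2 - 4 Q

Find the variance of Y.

For Y = aQ + b: Var(Y) = a² * Var(Q)
Var(Q) = (2 + 4)^2/12 = 3
Var(Y) = (-4)² * 3 = 16 * 3 = 48

48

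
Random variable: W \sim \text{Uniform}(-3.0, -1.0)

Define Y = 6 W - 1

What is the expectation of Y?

For Y = 6W - 1:
E[Y] = 6 * E[W] - 1
E[W] = (-3 - 1)/2 = -2
E[Y] = 6 * (-2) - 1 = -13

-13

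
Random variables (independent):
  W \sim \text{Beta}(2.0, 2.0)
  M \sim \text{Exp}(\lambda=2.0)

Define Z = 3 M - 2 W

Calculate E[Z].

E[Z] = -2*E[W] + 3*E[M]
E[W] = 0.5
E[M] = 0.5
E[Z] = -2*0.5 + 3*0.5 = 0.5

0.5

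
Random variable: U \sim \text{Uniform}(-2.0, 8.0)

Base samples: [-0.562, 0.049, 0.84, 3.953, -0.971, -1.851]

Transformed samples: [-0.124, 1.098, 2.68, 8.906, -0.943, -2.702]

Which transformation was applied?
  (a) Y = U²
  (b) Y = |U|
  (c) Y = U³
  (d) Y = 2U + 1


Checking option (d) Y = 2U + 1:
  U = -0.562 -> Y = -0.124 ✓
  U = 0.049 -> Y = 1.098 ✓
  U = 0.84 -> Y = 2.68 ✓
All samples match this transformation.

(d) 2U + 1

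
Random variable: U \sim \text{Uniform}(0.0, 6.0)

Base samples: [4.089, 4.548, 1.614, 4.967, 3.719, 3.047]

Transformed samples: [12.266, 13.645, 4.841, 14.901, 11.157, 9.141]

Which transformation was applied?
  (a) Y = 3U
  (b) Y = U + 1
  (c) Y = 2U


Checking option (a) Y = 3U:
  U = 4.089 -> Y = 12.266 ✓
  U = 4.548 -> Y = 13.645 ✓
  U = 1.614 -> Y = 4.841 ✓
All samples match this transformation.

(a) 3U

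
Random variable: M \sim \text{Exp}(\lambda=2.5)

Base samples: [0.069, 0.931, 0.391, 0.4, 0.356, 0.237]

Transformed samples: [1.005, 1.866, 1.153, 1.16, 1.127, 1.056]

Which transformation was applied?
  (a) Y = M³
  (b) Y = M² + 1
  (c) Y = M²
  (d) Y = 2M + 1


Checking option (b) Y = M² + 1:
  M = 0.069 -> Y = 1.005 ✓
  M = 0.931 -> Y = 1.866 ✓
  M = 0.391 -> Y = 1.153 ✓
All samples match this transformation.

(b) M² + 1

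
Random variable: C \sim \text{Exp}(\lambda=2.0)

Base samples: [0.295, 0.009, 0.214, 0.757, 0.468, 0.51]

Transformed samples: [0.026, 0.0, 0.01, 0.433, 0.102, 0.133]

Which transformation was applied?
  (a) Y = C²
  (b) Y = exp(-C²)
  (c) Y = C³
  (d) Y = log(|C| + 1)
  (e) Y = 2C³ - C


Checking option (c) Y = C³:
  C = 0.295 -> Y = 0.026 ✓
  C = 0.009 -> Y = 0.0 ✓
  C = 0.214 -> Y = 0.01 ✓
All samples match this transformation.

(c) C³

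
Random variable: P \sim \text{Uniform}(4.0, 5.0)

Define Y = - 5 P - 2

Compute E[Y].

For Y = -5P - 2:
E[Y] = -5 * E[P] - 2
E[P] = (4 + 5)/2 = 4.5
E[Y] = -5 * 4.5 - 2 = -24.5

-24.5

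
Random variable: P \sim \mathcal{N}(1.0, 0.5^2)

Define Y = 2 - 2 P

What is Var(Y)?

For Y = aP + b: Var(Y) = a² * Var(P)
Var(P) = 0.5^2 = 0.25
Var(Y) = (-2)² * 0.25 = 4 * 0.25 = 1

1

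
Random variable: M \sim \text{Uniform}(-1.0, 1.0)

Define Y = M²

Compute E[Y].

Using E[X²] = Var(X) + (E[X])²:
E[M] = 0
Var(M) = (1 + 1)^2/12 = 0.33333333
E[M²] = 0.33333333 + 0² = 0.33333333 + 0 = 0.33333333

0.33333333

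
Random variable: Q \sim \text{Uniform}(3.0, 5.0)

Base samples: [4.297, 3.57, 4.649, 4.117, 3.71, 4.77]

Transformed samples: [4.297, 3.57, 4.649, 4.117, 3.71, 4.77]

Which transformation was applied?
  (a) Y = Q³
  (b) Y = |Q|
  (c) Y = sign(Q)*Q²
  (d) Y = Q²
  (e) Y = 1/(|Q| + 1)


Checking option (b) Y = |Q|:
  Q = 4.297 -> Y = 4.297 ✓
  Q = 3.57 -> Y = 3.57 ✓
  Q = 4.649 -> Y = 4.649 ✓
All samples match this transformation.

(b) |Q|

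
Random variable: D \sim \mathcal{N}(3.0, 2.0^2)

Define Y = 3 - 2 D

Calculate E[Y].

For Y = -2D + 3:
E[Y] = -2 * E[D] + 3
E[D] = 3.0 = 3
E[Y] = -2 * 3 + 3 = -3

-3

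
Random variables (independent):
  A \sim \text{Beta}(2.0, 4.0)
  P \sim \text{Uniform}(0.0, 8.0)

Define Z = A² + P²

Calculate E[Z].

E[Z] = E[A²] + E[P²]
E[A²] = Var(A) + E[A]² = 0.031746032 + 0.11111111 = 0.14285714
E[P²] = Var(P) + E[P]² = 5.3333333 + 16 = 21.333333
E[Z] = 0.14285714 + 21.333333 = 21.47619

21.47619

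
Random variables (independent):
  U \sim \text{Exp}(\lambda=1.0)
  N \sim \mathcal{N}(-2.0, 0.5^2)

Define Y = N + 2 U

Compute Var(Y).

For independent RVs: Var(aX + bY) = a²Var(X) + b²Var(Y)
Var(U) = 1
Var(N) = 0.25
Var(Y) = 2²*1 + 1²*0.25
= 4*1 + 1*0.25 = 4.25

4.25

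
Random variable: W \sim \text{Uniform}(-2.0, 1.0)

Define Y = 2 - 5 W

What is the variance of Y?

For Y = aW + b: Var(Y) = a² * Var(W)
Var(W) = (1 + 2)^2/12 = 0.75
Var(Y) = (-5)² * 0.75 = 25 * 0.75 = 18.75

18.75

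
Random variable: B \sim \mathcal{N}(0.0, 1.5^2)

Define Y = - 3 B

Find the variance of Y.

For Y = aB + b: Var(Y) = a² * Var(B)
Var(B) = 1.5^2 = 2.25
Var(Y) = (-3)² * 2.25 = 9 * 2.25 = 20.25

20.25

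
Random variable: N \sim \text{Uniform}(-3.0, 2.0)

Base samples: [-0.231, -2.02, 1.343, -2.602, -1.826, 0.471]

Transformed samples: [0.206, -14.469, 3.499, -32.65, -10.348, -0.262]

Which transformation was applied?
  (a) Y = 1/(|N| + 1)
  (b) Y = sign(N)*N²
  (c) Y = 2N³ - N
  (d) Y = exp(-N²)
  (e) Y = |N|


Checking option (c) Y = 2N³ - N:
  N = -0.231 -> Y = 0.206 ✓
  N = -2.02 -> Y = -14.469 ✓
  N = 1.343 -> Y = 3.499 ✓
All samples match this transformation.

(c) 2N³ - N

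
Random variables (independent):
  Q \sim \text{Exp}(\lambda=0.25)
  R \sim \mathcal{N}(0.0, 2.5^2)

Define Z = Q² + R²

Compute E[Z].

E[Z] = E[Q²] + E[R²]
E[Q²] = Var(Q) + E[Q]² = 16 + 16 = 32
E[R²] = Var(R) + E[R]² = 6.25 + 0 = 6.25
E[Z] = 32 + 6.25 = 38.25

38.25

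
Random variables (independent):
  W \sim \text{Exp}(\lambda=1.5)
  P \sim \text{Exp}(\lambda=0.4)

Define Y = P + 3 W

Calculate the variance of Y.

For independent RVs: Var(aX + bY) = a²Var(X) + b²Var(Y)
Var(W) = 0.44444444
Var(P) = 6.25
Var(Y) = 3²*0.44444444 + 1²*6.25
= 9*0.44444444 + 1*6.25 = 10.25

10.25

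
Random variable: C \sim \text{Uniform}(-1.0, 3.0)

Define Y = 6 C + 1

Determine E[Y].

For Y = 6C + 1:
E[Y] = 6 * E[C] + 1
E[C] = (-1 + 3)/2 = 1
E[Y] = 6 * 1 + 1 = 7

7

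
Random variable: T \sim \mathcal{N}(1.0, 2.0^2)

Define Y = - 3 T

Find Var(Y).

For Y = aT + b: Var(Y) = a² * Var(T)
Var(T) = 2.0^2 = 4
Var(Y) = (-3)² * 4 = 9 * 4 = 36

36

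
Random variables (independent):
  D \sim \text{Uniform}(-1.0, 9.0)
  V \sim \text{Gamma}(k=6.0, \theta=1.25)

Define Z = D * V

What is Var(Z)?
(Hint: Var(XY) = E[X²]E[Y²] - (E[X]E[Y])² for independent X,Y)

Var(XY) = E[X²]E[Y²] - (E[X]E[Y])²
E[D] = 4, Var(D) = 8.3333333
E[V] = 7.5, Var(V) = 9.375
E[D²] = 8.3333333 + 4² = 24.333333
E[V²] = 9.375 + 7.5² = 65.625
Var(Z) = 24.333333*65.625 - (4*7.5)²
= 1596.875 - 900 = 696.875

696.875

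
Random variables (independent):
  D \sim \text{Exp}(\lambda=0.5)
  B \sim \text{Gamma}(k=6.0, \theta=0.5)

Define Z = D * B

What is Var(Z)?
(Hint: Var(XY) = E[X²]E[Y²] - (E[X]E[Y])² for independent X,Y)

Var(XY) = E[X²]E[Y²] - (E[X]E[Y])²
E[D] = 2, Var(D) = 4
E[B] = 3, Var(B) = 1.5
E[D²] = 4 + 2² = 8
E[B²] = 1.5 + 3² = 10.5
Var(Z) = 8*10.5 - (2*3)²
= 84 - 36 = 48

48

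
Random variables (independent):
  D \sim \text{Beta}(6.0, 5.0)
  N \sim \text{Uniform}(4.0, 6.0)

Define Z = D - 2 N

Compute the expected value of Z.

E[Z] = 1*E[D] - 2*E[N]
E[D] = 0.54545455
E[N] = 5
E[Z] = 1*0.54545455 - 2*5 = -9.4545455

-9.4545455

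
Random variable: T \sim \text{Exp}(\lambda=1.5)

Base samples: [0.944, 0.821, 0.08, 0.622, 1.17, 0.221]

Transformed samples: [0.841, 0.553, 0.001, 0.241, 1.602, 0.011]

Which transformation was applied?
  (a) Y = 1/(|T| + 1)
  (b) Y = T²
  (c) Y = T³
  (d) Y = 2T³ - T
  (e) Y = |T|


Checking option (c) Y = T³:
  T = 0.944 -> Y = 0.841 ✓
  T = 0.821 -> Y = 0.553 ✓
  T = 0.08 -> Y = 0.001 ✓
All samples match this transformation.

(c) T³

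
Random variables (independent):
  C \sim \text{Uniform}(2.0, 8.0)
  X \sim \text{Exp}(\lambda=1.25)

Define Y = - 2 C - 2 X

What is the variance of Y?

For independent RVs: Var(aX + bY) = a²Var(X) + b²Var(Y)
Var(C) = 3
Var(X) = 0.64
Var(Y) = (-2)²*3 + (-2)²*0.64
= 4*3 + 4*0.64 = 14.56

14.56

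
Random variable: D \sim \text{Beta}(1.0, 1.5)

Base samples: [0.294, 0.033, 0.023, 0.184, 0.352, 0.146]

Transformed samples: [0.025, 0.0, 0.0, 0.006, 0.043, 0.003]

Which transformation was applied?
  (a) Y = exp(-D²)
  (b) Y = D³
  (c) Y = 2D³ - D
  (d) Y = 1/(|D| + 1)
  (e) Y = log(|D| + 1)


Checking option (b) Y = D³:
  D = 0.294 -> Y = 0.025 ✓
  D = 0.033 -> Y = 0.0 ✓
  D = 0.023 -> Y = 0.0 ✓
All samples match this transformation.

(b) D³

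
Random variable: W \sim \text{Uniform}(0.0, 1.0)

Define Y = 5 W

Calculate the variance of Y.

For Y = aW + b: Var(Y) = a² * Var(W)
Var(W) = (1 - 0)^2/12 = 0.083333333
Var(Y) = 5² * 0.083333333 = 25 * 0.083333333 = 2.0833333

2.0833333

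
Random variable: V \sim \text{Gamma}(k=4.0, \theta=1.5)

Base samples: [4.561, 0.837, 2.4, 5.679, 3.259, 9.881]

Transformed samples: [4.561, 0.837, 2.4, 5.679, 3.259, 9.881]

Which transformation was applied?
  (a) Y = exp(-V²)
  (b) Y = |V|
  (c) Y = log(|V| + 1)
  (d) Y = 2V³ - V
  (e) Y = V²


Checking option (b) Y = |V|:
  V = 4.561 -> Y = 4.561 ✓
  V = 0.837 -> Y = 0.837 ✓
  V = 2.4 -> Y = 2.4 ✓
All samples match this transformation.

(b) |V|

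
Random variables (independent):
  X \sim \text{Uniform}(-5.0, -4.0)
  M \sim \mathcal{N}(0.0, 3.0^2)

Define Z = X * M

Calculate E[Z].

For independent RVs: E[XY] = E[X]*E[Y]
E[X] = -4.5
E[M] = 0
E[Z] = -4.5 * 0 = 0

0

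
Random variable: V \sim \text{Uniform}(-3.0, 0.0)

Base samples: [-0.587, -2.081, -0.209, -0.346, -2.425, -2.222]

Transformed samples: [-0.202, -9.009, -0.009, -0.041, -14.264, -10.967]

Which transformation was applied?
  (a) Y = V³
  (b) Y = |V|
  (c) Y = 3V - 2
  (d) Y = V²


Checking option (a) Y = V³:
  V = -0.587 -> Y = -0.202 ✓
  V = -2.081 -> Y = -9.009 ✓
  V = -0.209 -> Y = -0.009 ✓
All samples match this transformation.

(a) V³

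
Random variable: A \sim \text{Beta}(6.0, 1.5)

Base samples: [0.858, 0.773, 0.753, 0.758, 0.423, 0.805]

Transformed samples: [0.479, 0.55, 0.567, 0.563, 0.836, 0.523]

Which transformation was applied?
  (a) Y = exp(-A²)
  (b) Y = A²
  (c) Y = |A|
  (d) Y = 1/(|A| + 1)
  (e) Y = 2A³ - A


Checking option (a) Y = exp(-A²):
  A = 0.858 -> Y = 0.479 ✓
  A = 0.773 -> Y = 0.55 ✓
  A = 0.753 -> Y = 0.567 ✓
All samples match this transformation.

(a) exp(-A²)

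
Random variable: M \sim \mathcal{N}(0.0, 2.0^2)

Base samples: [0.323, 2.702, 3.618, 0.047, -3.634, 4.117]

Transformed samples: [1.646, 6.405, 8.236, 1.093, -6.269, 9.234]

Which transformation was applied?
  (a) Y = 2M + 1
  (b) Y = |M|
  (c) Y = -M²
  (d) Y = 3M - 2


Checking option (a) Y = 2M + 1:
  M = 0.323 -> Y = 1.646 ✓
  M = 2.702 -> Y = 6.405 ✓
  M = 3.618 -> Y = 8.236 ✓
All samples match this transformation.

(a) 2M + 1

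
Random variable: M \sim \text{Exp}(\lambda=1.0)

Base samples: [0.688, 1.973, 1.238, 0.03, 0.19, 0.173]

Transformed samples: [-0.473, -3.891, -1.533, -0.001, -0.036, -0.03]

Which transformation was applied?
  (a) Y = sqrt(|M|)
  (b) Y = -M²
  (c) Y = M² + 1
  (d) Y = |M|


Checking option (b) Y = -M²:
  M = 0.688 -> Y = -0.473 ✓
  M = 1.973 -> Y = -3.891 ✓
  M = 1.238 -> Y = -1.533 ✓
All samples match this transformation.

(b) -M²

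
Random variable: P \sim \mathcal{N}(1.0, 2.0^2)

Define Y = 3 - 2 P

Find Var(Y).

For Y = aP + b: Var(Y) = a² * Var(P)
Var(P) = 2.0^2 = 4
Var(Y) = (-2)² * 4 = 4 * 4 = 16

16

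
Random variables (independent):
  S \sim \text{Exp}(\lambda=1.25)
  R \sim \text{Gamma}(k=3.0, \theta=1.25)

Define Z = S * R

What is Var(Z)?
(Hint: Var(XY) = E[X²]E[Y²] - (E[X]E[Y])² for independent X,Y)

Var(XY) = E[X²]E[Y²] - (E[X]E[Y])²
E[S] = 0.8, Var(S) = 0.64
E[R] = 3.75, Var(R) = 4.6875
E[S²] = 0.64 + 0.8² = 1.28
E[R²] = 4.6875 + 3.75² = 18.75
Var(Z) = 1.28*18.75 - (0.8*3.75)²
= 24 - 9 = 15

15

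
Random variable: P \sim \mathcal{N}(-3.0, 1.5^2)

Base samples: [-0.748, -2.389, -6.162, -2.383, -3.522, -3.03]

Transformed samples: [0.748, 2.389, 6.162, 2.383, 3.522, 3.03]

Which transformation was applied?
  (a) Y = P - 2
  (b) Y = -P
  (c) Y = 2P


Checking option (b) Y = -P:
  P = -0.748 -> Y = 0.748 ✓
  P = -2.389 -> Y = 2.389 ✓
  P = -6.162 -> Y = 6.162 ✓
All samples match this transformation.

(b) -P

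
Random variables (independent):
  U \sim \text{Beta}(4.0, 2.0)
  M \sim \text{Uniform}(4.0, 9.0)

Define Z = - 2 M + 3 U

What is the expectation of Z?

E[Z] = 3*E[U] - 2*E[M]
E[U] = 0.66666667
E[M] = 6.5
E[Z] = 3*0.66666667 - 2*6.5 = -11

-11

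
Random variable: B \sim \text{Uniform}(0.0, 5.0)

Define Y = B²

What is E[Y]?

Using E[X²] = Var(X) + (E[X])²:
E[B] = 2.5
Var(B) = (5 - 0)^2/12 = 2.0833333
E[B²] = 2.0833333 + 2.5² = 2.0833333 + 6.25 = 8.3333333

8.3333333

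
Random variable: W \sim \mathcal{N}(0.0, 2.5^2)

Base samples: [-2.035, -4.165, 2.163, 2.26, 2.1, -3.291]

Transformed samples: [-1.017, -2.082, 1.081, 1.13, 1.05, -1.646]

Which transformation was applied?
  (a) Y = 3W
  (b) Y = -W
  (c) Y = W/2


Checking option (c) Y = W/2:
  W = -2.035 -> Y = -1.017 ✓
  W = -4.165 -> Y = -2.082 ✓
  W = 2.163 -> Y = 1.081 ✓
All samples match this transformation.

(c) W/2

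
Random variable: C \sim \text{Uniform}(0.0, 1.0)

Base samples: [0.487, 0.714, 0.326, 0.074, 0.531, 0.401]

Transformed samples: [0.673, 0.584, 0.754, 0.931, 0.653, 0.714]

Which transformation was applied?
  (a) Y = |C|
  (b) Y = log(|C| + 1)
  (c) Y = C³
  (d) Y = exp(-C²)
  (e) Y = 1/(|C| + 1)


Checking option (e) Y = 1/(|C| + 1):
  C = 0.487 -> Y = 0.673 ✓
  C = 0.714 -> Y = 0.584 ✓
  C = 0.326 -> Y = 0.754 ✓
All samples match this transformation.

(e) 1/(|C| + 1)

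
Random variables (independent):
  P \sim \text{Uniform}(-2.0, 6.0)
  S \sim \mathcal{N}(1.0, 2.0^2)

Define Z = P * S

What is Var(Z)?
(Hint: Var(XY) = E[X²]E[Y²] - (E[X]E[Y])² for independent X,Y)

Var(XY) = E[X²]E[Y²] - (E[X]E[Y])²
E[P] = 2, Var(P) = 5.3333333
E[S] = 1, Var(S) = 4
E[P²] = 5.3333333 + 2² = 9.3333333
E[S²] = 4 + 1² = 5
Var(Z) = 9.3333333*5 - (2*1)²
= 46.666667 - 4 = 42.666667

42.666667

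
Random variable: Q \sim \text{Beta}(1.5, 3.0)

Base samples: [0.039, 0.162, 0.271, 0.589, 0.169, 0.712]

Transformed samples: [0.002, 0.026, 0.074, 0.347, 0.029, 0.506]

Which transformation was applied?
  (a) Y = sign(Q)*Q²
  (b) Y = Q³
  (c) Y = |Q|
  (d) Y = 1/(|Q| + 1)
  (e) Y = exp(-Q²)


Checking option (a) Y = sign(Q)*Q²:
  Q = 0.039 -> Y = 0.002 ✓
  Q = 0.162 -> Y = 0.026 ✓
  Q = 0.271 -> Y = 0.074 ✓
All samples match this transformation.

(a) sign(Q)*Q²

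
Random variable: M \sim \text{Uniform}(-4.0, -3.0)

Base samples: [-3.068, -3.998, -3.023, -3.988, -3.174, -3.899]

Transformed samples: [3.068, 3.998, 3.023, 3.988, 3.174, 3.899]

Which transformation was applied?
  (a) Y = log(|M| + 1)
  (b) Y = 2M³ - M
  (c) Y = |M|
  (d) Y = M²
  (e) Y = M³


Checking option (c) Y = |M|:
  M = -3.068 -> Y = 3.068 ✓
  M = -3.998 -> Y = 3.998 ✓
  M = -3.023 -> Y = 3.023 ✓
All samples match this transformation.

(c) |M|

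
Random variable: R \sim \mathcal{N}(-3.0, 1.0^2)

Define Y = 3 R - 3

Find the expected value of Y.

For Y = 3R - 3:
E[Y] = 3 * E[R] - 3
E[R] = -3.0 = -3
E[Y] = 3 * (-3) - 3 = -12

-12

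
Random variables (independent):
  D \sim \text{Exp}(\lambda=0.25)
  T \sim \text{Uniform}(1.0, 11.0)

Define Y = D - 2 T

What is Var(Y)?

For independent RVs: Var(aX + bY) = a²Var(X) + b²Var(Y)
Var(D) = 16
Var(T) = 8.3333333
Var(Y) = 1²*16 + (-2)²*8.3333333
= 1*16 + 4*8.3333333 = 49.333333

49.333333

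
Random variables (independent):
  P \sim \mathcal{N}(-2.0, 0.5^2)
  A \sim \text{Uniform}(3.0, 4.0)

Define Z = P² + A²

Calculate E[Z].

E[Z] = E[P²] + E[A²]
E[P²] = Var(P) + E[P]² = 0.25 + 4 = 4.25
E[A²] = Var(A) + E[A]² = 0.083333333 + 12.25 = 12.333333
E[Z] = 4.25 + 12.333333 = 16.583333

16.583333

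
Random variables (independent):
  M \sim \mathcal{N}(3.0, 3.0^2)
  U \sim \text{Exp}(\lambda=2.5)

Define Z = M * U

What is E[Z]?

For independent RVs: E[XY] = E[X]*E[Y]
E[M] = 3
E[U] = 0.4
E[Z] = 3 * 0.4 = 1.2

1.2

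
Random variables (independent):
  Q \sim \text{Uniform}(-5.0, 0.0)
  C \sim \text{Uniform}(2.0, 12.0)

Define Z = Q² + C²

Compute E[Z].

E[Z] = E[Q²] + E[C²]
E[Q²] = Var(Q) + E[Q]² = 2.0833333 + 6.25 = 8.3333333
E[C²] = Var(C) + E[C]² = 8.3333333 + 49 = 57.333333
E[Z] = 8.3333333 + 57.333333 = 65.666667

65.666667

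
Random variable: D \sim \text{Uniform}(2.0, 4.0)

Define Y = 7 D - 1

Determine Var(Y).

For Y = aD + b: Var(Y) = a² * Var(D)
Var(D) = (4 - 2)^2/12 = 0.33333333
Var(Y) = 7² * 0.33333333 = 49 * 0.33333333 = 16.333333

16.333333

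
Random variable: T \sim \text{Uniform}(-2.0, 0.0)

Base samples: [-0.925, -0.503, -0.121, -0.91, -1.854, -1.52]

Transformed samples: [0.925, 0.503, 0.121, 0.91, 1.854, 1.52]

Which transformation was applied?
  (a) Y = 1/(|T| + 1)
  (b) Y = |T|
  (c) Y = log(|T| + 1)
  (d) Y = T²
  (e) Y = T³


Checking option (b) Y = |T|:
  T = -0.925 -> Y = 0.925 ✓
  T = -0.503 -> Y = 0.503 ✓
  T = -0.121 -> Y = 0.121 ✓
All samples match this transformation.

(b) |T|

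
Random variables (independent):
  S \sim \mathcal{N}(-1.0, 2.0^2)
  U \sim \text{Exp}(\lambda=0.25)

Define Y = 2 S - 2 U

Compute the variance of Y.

For independent RVs: Var(aX + bY) = a²Var(X) + b²Var(Y)
Var(S) = 4
Var(U) = 16
Var(Y) = 2²*4 + (-2)²*16
= 4*4 + 4*16 = 80

80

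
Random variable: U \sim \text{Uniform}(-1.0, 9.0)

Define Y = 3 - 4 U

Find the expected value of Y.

For Y = -4U + 3:
E[Y] = -4 * E[U] + 3
E[U] = (-1 + 9)/2 = 4
E[Y] = -4 * 4 + 3 = -13

-13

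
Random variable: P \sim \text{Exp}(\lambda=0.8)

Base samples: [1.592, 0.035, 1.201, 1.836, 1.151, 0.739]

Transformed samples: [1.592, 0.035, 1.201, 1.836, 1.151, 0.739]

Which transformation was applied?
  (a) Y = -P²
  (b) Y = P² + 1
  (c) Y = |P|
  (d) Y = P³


Checking option (c) Y = |P|:
  P = 1.592 -> Y = 1.592 ✓
  P = 0.035 -> Y = 0.035 ✓
  P = 1.201 -> Y = 1.201 ✓
All samples match this transformation.

(c) |P|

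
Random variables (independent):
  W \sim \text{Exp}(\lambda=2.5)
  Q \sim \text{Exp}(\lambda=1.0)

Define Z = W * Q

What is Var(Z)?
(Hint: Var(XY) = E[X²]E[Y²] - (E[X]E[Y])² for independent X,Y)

Var(XY) = E[X²]E[Y²] - (E[X]E[Y])²
E[W] = 0.4, Var(W) = 0.16
E[Q] = 1, Var(Q) = 1
E[W²] = 0.16 + 0.4² = 0.32
E[Q²] = 1 + 1² = 2
Var(Z) = 0.32*2 - (0.4*1)²
= 0.64 - 0.16 = 0.48

0.48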